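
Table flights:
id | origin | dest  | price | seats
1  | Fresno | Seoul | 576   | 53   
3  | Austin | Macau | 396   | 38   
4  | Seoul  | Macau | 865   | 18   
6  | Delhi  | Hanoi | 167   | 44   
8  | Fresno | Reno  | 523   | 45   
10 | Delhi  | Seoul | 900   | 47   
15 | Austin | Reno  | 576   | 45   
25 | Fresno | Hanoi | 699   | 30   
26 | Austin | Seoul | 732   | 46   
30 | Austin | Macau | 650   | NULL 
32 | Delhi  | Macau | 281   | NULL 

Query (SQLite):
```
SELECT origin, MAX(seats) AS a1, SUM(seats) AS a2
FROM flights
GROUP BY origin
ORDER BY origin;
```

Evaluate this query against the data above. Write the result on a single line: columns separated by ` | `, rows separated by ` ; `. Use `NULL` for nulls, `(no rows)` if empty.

Austin | 46 | 129 ; Delhi | 47 | 91 ; Fresno | 53 | 128 ; Seoul | 18 | 18

Group flights by origin.
Per group compute: MAX(seats), SUM(seats).
  Austin: ids {3, 15, 26, 30} → MAX(seats)=46, SUM(seats)=129
  Delhi: ids {6, 10, 32} → MAX(seats)=47, SUM(seats)=91
  Fresno: ids {1, 8, 25} → MAX(seats)=53, SUM(seats)=128
  Seoul: ids {4} → MAX(seats)=18, SUM(seats)=18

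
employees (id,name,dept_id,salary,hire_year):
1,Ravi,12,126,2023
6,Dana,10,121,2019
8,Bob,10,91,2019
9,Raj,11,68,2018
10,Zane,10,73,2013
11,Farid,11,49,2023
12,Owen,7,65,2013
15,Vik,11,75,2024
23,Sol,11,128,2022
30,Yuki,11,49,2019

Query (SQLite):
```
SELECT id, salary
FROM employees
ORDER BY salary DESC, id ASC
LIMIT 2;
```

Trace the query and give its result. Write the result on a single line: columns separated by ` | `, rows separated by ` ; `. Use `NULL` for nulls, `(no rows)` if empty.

Sort by salary desc, tiebreak id asc: (128, id=23), (126, id=1), (121, id=6), (91, id=8), (75, id=15) …. Take first 2.

23 | 128 ; 1 | 126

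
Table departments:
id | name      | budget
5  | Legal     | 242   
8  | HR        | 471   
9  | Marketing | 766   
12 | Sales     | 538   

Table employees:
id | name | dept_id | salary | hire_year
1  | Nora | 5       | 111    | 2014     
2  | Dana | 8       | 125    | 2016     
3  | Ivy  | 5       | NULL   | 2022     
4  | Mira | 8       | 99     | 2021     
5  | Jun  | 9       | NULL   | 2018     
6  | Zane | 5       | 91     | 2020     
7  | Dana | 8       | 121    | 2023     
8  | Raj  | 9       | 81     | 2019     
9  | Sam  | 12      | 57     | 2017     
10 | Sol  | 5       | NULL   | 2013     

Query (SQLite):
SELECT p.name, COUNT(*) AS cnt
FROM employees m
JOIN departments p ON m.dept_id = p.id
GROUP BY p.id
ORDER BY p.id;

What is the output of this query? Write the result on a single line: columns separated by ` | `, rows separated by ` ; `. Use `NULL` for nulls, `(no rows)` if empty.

Legal | 4 ; HR | 3 ; Marketing | 2 ; Sales | 1

Join each employees row to its departments via dept_id.
Group joined rows by departments.id; compute COUNT(*) per group.
  5: ids {1, 3, 6, 10} → COUNT(*)=4
  8: ids {2, 4, 7} → COUNT(*)=3
  9: ids {5, 8} → COUNT(*)=2
  12: ids {9} → COUNT(*)=1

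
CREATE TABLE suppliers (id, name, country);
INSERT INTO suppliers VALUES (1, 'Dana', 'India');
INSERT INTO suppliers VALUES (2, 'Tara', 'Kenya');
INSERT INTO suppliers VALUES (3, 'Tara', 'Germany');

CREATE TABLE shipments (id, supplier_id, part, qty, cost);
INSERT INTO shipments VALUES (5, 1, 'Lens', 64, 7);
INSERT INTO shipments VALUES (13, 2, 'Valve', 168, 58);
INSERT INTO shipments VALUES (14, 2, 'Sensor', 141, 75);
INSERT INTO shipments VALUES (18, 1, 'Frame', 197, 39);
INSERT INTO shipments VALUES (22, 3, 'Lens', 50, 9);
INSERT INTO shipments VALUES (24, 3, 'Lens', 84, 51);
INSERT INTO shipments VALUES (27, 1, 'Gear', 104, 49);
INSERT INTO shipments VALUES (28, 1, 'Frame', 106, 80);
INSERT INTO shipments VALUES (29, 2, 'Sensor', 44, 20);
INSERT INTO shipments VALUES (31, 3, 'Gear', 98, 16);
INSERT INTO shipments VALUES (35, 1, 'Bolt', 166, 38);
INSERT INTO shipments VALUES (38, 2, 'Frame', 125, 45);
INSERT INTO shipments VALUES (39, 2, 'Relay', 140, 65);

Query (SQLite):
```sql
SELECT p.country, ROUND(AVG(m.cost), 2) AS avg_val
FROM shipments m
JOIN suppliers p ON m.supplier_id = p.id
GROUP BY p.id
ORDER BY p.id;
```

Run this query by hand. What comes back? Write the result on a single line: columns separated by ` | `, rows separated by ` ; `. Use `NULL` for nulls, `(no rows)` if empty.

Join each shipments row to its suppliers via supplier_id.
Group joined rows by suppliers.id; compute ROUND(AVG(m.cost), 2) per group.
  1: ids {5, 18, 27, 28, 35} → ROUND(AVG(m.cost), 2)=42.6
  2: ids {13, 14, 29, 38, 39} → ROUND(AVG(m.cost), 2)=52.6
  3: ids {22, 24, 31} → ROUND(AVG(m.cost), 2)=25.33

India | 42.6 ; Kenya | 52.6 ; Germany | 25.33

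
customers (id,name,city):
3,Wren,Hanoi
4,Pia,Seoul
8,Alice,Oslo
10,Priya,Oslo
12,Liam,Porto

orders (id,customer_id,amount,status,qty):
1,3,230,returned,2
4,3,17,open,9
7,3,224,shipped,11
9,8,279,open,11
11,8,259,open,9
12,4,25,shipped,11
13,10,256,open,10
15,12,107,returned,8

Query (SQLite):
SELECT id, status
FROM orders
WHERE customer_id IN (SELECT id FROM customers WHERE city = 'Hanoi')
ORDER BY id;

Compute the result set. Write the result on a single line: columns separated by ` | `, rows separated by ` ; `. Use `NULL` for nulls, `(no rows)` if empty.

Inner query: customers.id where city = 'Hanoi'.
Outer: keep orders rows whose customer_id is in that set.
Inner query → {3}

1 | returned ; 4 | open ; 7 | shipped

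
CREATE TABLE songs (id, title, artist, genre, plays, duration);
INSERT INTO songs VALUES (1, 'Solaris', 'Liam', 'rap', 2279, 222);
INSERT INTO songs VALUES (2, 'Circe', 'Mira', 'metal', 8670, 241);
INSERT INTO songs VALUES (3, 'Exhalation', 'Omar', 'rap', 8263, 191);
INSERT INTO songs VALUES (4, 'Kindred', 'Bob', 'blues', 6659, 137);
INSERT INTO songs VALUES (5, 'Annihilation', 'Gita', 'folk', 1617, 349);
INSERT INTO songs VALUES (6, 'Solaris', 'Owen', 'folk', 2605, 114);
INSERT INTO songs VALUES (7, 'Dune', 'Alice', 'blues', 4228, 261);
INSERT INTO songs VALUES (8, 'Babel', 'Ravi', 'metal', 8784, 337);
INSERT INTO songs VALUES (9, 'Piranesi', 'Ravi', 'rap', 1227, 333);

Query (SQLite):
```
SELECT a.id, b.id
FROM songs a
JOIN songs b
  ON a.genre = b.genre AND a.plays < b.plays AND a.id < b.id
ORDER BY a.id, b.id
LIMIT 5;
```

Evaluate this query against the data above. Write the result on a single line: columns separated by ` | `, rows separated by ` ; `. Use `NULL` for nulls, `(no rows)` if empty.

1 | 3 ; 2 | 8 ; 5 | 6

Pairs (a,b) with same genre, a.plays < b.plays, a.id < b.id.
genre groups: blues:{4,7} folk:{5,6} metal:{2,8} rap:{1,3,9}
Ordered by (a.id, b.id); first 5.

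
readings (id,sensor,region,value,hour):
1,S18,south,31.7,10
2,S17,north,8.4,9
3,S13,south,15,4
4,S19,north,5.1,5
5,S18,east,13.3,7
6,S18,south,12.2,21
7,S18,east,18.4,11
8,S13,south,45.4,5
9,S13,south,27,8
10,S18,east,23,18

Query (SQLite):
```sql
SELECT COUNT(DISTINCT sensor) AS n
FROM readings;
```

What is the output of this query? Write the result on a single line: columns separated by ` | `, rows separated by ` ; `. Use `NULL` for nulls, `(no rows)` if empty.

4

Count distinct non-NULL sensor values.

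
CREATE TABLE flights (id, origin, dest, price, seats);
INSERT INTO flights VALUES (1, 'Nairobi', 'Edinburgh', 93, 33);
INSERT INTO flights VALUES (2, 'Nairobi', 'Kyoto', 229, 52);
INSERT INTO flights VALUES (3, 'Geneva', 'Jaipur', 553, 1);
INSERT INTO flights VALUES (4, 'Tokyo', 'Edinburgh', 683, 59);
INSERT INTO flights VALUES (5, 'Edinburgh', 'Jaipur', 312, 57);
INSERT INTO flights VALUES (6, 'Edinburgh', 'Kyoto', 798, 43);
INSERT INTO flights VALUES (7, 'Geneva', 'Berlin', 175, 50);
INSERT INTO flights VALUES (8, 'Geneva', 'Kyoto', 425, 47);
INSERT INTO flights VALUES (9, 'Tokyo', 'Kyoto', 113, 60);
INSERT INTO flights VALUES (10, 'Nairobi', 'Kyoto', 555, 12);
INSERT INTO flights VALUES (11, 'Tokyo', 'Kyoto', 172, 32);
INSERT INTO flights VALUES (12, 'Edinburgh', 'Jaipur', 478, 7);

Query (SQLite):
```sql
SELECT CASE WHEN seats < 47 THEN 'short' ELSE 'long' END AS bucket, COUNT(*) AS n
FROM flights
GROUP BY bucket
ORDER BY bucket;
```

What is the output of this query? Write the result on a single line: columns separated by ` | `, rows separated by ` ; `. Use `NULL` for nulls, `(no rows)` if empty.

long | 6 ; short | 6

Bucket rows by seats < 47 → 'short' else 'long'; count each bucket.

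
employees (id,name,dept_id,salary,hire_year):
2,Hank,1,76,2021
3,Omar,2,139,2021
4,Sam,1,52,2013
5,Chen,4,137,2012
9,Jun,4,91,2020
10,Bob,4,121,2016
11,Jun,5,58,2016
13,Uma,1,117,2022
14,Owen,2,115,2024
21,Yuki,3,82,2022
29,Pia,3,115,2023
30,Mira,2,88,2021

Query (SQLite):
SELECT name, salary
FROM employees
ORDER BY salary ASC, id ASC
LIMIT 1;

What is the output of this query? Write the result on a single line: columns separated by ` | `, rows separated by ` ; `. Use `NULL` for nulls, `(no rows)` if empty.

Sam | 52

Sort by salary asc, tiebreak id asc: (52, id=4), (58, id=11), (76, id=2), (82, id=21) …. Take first 1.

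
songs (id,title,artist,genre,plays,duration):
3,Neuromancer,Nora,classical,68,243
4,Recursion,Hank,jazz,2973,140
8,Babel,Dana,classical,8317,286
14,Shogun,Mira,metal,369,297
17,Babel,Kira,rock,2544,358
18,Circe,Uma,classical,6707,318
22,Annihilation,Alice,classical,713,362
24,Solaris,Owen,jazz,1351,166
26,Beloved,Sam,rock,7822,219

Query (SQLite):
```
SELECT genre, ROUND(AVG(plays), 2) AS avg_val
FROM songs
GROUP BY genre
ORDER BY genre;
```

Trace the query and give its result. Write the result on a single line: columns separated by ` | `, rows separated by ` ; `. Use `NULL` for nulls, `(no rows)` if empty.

Partition songs by genre; compute ROUND(AVG(plays), 2) within each group.
  classical: ids {3, 8, 18, 22} → ROUND(AVG(plays), 2)=3951.25
  jazz: ids {4, 24} → ROUND(AVG(plays), 2)=2162
  metal: ids {14} → ROUND(AVG(plays), 2)=369
  rock: ids {17, 26} → ROUND(AVG(plays), 2)=5183

classical | 3951.25 ; jazz | 2162 ; metal | 369 ; rock | 5183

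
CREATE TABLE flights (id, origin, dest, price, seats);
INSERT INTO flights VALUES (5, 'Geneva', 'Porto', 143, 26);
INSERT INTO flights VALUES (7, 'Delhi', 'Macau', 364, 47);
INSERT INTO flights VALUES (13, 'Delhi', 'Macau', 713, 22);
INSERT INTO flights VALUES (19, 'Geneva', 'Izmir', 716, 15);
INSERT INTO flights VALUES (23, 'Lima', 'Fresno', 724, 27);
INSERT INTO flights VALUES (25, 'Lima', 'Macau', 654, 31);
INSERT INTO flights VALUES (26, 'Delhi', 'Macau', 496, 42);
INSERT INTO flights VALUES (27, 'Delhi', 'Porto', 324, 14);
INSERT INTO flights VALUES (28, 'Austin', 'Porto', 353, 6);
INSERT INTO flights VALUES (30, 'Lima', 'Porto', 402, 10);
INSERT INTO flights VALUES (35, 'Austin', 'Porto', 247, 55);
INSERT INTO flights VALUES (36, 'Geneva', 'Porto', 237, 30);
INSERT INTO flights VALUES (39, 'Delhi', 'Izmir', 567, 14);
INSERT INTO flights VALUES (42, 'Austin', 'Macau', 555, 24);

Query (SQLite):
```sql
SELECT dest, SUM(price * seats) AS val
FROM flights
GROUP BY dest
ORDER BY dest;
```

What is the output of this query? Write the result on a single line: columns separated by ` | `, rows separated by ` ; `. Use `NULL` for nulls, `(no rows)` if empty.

Fresno | 19548 ; Izmir | 18678 ; Macau | 87220 ; Porto | 35087

For each row compute price * seats.
Group by dest; take SUM of the expression per group.
  Fresno: ids {23} → SUM(price * seats)=19548
  Izmir: ids {19, 39} → SUM(price * seats)=18678
  Macau: ids {7, 13, 25, 26, 42} → SUM(price * seats)=87220
  Porto: ids {5, 27, 28, 30, 35, 36} → SUM(price * seats)=35087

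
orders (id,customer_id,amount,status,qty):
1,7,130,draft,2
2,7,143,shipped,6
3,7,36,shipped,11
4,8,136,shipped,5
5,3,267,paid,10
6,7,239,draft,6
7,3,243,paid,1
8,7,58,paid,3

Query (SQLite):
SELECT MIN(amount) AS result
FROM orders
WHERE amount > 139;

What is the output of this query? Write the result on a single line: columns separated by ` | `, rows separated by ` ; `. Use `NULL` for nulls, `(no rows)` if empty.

143

Rows where amount > 139 → amount values: [143, 267, 239, 243].
MIN of non-NULL values = 143.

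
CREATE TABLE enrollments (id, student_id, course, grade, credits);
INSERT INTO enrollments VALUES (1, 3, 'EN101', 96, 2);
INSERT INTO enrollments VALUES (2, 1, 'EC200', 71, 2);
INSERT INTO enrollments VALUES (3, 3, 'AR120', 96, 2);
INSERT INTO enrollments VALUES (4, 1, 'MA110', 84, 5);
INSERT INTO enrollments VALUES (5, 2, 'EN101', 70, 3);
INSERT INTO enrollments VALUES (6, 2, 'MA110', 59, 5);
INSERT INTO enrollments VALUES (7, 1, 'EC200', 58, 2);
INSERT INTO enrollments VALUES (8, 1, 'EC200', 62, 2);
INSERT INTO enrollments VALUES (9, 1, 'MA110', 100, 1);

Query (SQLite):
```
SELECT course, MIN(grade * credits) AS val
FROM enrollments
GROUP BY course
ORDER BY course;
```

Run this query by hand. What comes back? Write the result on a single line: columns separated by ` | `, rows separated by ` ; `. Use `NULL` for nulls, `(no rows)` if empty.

For each row compute grade * credits.
Group by course; take MIN of the expression per group.
  AR120: ids {3} → MIN(grade * credits)=192
  EC200: ids {2, 7, 8} → MIN(grade * credits)=116
  EN101: ids {1, 5} → MIN(grade * credits)=192
  MA110: ids {4, 6, 9} → MIN(grade * credits)=100

AR120 | 192 ; EC200 | 116 ; EN101 | 192 ; MA110 | 100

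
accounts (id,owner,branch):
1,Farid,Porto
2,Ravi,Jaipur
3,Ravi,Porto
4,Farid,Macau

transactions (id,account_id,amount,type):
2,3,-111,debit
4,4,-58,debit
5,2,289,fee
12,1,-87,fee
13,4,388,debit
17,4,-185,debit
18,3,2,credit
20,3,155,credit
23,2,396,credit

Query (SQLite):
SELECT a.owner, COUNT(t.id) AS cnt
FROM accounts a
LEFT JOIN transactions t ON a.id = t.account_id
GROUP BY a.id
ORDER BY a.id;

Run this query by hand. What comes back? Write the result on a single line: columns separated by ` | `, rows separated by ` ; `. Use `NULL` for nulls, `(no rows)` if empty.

Farid | 1 ; Ravi | 2 ; Ravi | 3 ; Farid | 3

LEFT JOIN keeps every accounts row; unmatched ones get NULL for transactions columns.
Group by accounts.id and compute COUNT(t.id). COUNT(col) of an all-NULL group is 0.
  1: ids {12} → COUNT(t.id)=1
  2: ids {5, 23} → COUNT(t.id)=2
  3: ids {2, 18, 20} → COUNT(t.id)=3
  4: ids {4, 13, 17} → COUNT(t.id)=3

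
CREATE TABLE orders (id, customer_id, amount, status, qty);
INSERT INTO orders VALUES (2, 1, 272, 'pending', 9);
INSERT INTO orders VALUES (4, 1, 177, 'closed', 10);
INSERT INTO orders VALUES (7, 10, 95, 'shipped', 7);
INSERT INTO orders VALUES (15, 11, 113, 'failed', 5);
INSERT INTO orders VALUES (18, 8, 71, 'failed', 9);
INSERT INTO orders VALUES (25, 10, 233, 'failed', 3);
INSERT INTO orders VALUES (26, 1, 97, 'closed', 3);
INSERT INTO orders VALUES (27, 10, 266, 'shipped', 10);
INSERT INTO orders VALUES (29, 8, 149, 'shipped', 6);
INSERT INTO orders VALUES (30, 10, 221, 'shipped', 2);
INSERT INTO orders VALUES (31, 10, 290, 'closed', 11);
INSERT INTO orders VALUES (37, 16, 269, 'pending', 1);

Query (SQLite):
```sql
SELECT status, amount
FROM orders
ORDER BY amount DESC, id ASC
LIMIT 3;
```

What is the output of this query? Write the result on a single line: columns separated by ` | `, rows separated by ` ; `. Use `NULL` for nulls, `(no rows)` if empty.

Sort by amount desc, tiebreak id asc: (290, id=31), (272, id=2), (269, id=37), (266, id=27), (233, id=25), (221, id=30) …. Take first 3.

closed | 290 ; pending | 272 ; pending | 269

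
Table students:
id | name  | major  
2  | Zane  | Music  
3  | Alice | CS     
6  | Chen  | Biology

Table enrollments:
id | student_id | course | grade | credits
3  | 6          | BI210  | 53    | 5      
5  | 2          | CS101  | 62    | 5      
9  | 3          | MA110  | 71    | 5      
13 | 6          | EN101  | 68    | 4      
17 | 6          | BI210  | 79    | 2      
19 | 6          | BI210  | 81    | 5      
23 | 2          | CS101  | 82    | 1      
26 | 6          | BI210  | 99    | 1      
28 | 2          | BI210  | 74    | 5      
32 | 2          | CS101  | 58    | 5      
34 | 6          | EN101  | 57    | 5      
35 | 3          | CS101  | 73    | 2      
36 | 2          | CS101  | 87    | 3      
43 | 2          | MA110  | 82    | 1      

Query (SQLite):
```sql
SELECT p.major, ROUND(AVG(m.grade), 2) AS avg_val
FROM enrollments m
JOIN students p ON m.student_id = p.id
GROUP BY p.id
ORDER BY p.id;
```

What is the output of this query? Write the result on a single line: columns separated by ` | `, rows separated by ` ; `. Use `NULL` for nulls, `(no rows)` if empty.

Music | 74.17 ; CS | 72 ; Biology | 72.83

Join each enrollments row to its students via student_id.
Group joined rows by students.id; compute ROUND(AVG(m.grade), 2) per group.
  2: ids {5, 23, 28, 32, 36, 43} → ROUND(AVG(m.grade), 2)=74.17
  3: ids {9, 35} → ROUND(AVG(m.grade), 2)=72
  6: ids {3, 13, 17, 19, 26, 34} → ROUND(AVG(m.grade), 2)=72.83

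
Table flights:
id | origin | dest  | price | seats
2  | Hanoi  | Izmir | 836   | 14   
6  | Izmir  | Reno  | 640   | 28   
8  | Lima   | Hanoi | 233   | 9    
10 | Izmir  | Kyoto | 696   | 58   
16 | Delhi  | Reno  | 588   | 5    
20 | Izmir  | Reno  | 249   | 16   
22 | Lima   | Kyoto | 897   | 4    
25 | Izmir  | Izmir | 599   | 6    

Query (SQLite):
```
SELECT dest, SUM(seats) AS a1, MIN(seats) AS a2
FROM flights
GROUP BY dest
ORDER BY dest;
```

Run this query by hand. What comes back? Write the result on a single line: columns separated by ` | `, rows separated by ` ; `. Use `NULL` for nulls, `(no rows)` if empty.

Group flights by dest.
Per group compute: SUM(seats), MIN(seats).
  Hanoi: ids {8} → SUM(seats)=9, MIN(seats)=9
  Izmir: ids {2, 25} → SUM(seats)=20, MIN(seats)=6
  Kyoto: ids {10, 22} → SUM(seats)=62, MIN(seats)=4
  Reno: ids {6, 16, 20} → SUM(seats)=49, MIN(seats)=5

Hanoi | 9 | 9 ; Izmir | 20 | 6 ; Kyoto | 62 | 4 ; Reno | 49 | 5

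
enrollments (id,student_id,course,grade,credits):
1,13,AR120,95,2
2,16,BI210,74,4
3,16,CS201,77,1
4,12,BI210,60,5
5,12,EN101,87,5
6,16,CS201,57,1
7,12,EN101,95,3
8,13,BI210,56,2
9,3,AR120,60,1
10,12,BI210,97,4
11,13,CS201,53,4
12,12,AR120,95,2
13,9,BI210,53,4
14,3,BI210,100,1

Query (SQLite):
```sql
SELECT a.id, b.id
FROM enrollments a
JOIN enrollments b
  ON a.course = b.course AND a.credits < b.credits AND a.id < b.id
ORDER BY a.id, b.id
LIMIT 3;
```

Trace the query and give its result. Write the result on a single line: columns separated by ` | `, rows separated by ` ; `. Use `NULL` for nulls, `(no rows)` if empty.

Pairs (a,b) with same course, a.credits < b.credits, a.id < b.id.
course groups: AR120:{1,9,12} BI210:{2,4,8,10,13,14} CS201:{3,6,11} EN101:{5,7}
Ordered by (a.id, b.id); first 3.

2 | 4 ; 3 | 11 ; 6 | 11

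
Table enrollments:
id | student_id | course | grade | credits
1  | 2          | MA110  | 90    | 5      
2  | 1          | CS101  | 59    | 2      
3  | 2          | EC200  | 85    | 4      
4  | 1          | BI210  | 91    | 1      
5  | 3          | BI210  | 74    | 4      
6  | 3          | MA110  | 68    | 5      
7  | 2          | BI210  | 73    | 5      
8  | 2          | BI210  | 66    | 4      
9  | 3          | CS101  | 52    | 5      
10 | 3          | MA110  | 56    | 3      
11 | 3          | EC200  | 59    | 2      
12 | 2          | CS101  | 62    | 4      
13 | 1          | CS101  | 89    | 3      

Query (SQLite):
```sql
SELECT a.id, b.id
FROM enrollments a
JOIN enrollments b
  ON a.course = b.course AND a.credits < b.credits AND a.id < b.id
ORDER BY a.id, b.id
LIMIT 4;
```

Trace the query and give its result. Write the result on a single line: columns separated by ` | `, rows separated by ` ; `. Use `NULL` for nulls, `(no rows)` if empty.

2 | 9 ; 2 | 12 ; 2 | 13 ; 4 | 5

Pairs (a,b) with same course, a.credits < b.credits, a.id < b.id.
course groups: BI210:{4,5,7,8} CS101:{2,9,12,13} EC200:{3,11} MA110:{1,6,10}
Ordered by (a.id, b.id); first 4.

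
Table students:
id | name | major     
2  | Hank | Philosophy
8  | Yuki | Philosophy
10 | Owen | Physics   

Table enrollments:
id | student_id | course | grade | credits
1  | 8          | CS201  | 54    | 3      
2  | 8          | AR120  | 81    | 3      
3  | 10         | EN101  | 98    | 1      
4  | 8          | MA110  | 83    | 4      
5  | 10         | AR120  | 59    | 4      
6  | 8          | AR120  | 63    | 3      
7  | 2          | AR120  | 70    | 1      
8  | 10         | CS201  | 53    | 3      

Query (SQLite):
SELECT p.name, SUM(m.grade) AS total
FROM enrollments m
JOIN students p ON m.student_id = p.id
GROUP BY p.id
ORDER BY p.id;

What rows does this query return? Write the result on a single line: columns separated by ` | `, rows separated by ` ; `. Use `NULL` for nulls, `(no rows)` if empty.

Hank | 70 ; Yuki | 281 ; Owen | 210

Join each enrollments row to its students via student_id.
Group joined rows by students.id; compute SUM(m.grade) per group.
  2: ids {7} → SUM(m.grade)=70
  8: ids {1, 2, 4, 6} → SUM(m.grade)=281
  10: ids {3, 5, 8} → SUM(m.grade)=210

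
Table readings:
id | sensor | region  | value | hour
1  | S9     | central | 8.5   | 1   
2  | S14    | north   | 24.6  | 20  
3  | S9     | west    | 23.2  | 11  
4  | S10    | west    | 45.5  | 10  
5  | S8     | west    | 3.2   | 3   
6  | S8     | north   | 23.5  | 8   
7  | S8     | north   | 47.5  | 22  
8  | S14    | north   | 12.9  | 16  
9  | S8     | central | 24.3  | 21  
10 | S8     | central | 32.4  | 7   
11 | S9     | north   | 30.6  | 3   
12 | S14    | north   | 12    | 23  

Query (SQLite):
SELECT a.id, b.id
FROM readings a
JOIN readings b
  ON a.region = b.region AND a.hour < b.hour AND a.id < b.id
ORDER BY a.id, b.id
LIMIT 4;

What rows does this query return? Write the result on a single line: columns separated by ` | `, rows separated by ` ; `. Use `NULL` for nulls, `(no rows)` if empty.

Pairs (a,b) with same region, a.hour < b.hour, a.id < b.id.
region groups: central:{1,9,10} north:{2,6,7,8,11,12} west:{3,4,5}
Ordered by (a.id, b.id); first 4.

1 | 9 ; 1 | 10 ; 2 | 7 ; 2 | 12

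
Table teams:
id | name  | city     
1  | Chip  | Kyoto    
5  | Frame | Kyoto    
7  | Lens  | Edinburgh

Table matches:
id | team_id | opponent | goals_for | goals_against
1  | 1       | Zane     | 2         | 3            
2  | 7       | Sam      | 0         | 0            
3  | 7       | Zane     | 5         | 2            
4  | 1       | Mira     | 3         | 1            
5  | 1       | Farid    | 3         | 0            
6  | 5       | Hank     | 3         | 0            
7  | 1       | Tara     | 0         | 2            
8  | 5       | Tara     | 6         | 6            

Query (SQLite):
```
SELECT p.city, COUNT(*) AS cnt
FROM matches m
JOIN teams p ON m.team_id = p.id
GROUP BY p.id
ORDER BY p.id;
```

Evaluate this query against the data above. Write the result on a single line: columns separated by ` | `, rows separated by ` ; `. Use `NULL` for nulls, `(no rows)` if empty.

Join each matches row to its teams via team_id.
Group joined rows by teams.id; compute COUNT(*) per group.
  1: ids {1, 4, 5, 7} → COUNT(*)=4
  5: ids {6, 8} → COUNT(*)=2
  7: ids {2, 3} → COUNT(*)=2

Kyoto | 4 ; Kyoto | 2 ; Edinburgh | 2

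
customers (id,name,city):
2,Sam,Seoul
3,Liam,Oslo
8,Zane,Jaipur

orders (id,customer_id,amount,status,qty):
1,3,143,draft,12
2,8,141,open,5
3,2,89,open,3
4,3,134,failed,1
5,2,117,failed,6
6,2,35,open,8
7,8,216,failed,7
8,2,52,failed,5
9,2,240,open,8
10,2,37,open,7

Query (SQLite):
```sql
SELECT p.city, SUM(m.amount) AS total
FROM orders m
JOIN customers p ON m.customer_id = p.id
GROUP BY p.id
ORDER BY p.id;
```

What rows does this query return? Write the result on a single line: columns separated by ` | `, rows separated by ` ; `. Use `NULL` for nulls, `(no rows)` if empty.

Seoul | 570 ; Oslo | 277 ; Jaipur | 357

Join each orders row to its customers via customer_id.
Group joined rows by customers.id; compute SUM(m.amount) per group.
  2: ids {3, 5, 6, 8, 9, 10} → SUM(m.amount)=570
  3: ids {1, 4} → SUM(m.amount)=277
  8: ids {2, 7} → SUM(m.amount)=357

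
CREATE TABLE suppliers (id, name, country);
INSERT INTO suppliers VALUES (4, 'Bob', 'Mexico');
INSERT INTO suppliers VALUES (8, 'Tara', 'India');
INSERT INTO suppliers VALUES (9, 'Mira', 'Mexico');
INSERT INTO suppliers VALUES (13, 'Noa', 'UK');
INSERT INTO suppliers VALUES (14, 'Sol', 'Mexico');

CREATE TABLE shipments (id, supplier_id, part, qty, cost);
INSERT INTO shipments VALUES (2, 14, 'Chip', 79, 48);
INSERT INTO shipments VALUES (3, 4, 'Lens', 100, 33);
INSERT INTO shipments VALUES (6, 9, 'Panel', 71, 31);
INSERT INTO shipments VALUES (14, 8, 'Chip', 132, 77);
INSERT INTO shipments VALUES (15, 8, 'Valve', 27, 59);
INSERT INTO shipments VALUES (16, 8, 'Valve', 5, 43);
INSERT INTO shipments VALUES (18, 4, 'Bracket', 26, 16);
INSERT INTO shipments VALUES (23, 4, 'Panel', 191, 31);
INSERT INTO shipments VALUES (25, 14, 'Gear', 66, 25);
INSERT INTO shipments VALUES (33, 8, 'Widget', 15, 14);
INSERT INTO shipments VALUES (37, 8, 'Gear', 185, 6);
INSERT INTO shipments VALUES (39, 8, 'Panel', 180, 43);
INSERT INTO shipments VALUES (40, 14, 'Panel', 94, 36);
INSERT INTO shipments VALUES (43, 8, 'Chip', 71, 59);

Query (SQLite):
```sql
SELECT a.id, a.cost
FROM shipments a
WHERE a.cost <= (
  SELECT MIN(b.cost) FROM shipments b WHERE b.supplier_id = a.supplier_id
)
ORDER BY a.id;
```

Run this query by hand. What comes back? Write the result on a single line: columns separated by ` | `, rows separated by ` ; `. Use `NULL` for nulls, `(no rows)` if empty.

For each shipments row a, compute MIN(cost) over rows sharing a.supplier_id.
Keep row a if a.cost <= that per-group MIN.
  supplier_id=4: MIN(cost) = 16
  supplier_id=8: MIN(cost) = 6
  supplier_id=9: MIN(cost) = 31
  supplier_id=14: MIN(cost) = 25

6 | 31 ; 18 | 16 ; 25 | 25 ; 37 | 6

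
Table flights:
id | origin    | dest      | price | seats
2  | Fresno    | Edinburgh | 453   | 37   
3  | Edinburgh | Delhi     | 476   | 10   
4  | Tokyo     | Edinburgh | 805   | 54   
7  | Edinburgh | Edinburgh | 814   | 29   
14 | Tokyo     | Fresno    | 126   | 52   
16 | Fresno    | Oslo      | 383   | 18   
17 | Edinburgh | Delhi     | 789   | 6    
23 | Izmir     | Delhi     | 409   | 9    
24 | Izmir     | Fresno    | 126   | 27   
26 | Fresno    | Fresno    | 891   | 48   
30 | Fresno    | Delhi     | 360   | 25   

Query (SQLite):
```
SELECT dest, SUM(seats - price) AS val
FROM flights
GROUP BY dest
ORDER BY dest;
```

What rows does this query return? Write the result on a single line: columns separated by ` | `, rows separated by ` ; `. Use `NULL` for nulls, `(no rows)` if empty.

Delhi | -1984 ; Edinburgh | -1952 ; Fresno | -1016 ; Oslo | -365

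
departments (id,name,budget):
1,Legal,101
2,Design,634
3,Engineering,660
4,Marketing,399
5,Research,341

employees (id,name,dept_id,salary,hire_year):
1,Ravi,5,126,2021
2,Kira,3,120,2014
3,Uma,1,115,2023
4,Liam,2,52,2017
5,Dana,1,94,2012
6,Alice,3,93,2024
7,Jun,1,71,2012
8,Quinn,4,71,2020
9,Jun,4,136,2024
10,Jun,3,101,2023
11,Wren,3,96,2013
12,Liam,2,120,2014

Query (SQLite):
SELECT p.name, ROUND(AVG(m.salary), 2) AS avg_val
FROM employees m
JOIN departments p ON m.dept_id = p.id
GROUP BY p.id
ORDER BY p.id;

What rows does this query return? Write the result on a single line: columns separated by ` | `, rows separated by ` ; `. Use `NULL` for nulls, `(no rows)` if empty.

Legal | 93.33 ; Design | 86 ; Engineering | 102.5 ; Marketing | 103.5 ; Research | 126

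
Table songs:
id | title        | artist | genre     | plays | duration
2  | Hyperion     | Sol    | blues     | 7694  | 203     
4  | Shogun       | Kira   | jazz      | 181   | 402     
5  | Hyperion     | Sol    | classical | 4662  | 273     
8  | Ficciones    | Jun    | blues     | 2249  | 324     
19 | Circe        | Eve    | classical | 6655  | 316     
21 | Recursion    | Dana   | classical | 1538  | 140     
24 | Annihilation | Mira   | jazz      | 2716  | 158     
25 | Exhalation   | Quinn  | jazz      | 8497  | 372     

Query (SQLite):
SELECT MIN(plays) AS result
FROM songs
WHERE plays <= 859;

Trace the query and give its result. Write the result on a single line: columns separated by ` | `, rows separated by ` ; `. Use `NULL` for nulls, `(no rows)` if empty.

181

Rows where plays <= 859 → plays values: [181].
MIN of non-NULL values = 181.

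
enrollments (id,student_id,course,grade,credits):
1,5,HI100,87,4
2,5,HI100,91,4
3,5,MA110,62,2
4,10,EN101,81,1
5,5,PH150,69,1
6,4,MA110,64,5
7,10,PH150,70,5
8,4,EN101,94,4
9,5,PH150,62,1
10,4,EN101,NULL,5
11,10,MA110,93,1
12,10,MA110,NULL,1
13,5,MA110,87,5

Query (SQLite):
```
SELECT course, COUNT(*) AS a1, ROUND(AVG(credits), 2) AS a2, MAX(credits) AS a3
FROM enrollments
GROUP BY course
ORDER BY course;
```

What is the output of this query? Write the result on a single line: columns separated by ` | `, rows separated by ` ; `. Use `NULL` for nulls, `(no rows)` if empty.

EN101 | 3 | 3.33 | 5 ; HI100 | 2 | 4 | 4 ; MA110 | 5 | 2.8 | 5 ; PH150 | 3 | 2.33 | 5

Group enrollments by course.
Per group compute: COUNT(*), ROUND(AVG(credits), 2), MAX(credits).
  EN101: ids {4, 8, 10} → COUNT(*)=3, ROUND(AVG(credits), 2)=3.33, MAX(credits)=5
  HI100: ids {1, 2} → COUNT(*)=2, ROUND(AVG(credits), 2)=4, MAX(credits)=4
  MA110: ids {3, 6, 11, 12, 13} → COUNT(*)=5, ROUND(AVG(credits), 2)=2.8, MAX(credits)=5
  PH150: ids {5, 7, 9} → COUNT(*)=3, ROUND(AVG(credits), 2)=2.33, MAX(credits)=5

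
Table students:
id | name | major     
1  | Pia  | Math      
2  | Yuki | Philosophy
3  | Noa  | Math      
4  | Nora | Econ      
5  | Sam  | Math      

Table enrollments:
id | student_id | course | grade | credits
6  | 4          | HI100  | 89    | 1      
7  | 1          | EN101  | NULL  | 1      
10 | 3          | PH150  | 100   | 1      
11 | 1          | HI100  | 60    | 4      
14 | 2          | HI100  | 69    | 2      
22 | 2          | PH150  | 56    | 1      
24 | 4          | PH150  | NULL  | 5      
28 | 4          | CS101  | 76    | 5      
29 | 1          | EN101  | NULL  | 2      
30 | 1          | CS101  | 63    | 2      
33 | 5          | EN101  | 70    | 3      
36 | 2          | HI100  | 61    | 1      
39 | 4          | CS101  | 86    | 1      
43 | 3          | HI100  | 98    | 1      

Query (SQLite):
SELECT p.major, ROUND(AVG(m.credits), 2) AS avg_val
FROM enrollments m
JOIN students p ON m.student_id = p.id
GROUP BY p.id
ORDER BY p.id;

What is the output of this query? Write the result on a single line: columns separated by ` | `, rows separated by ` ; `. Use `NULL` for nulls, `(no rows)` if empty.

Math | 2.25 ; Philosophy | 1.33 ; Math | 1 ; Econ | 3 ; Math | 3

Join each enrollments row to its students via student_id.
Group joined rows by students.id; compute ROUND(AVG(m.credits), 2) per group.
  1: ids {7, 11, 29, 30} → ROUND(AVG(m.credits), 2)=2.25
  2: ids {14, 22, 36} → ROUND(AVG(m.credits), 2)=1.33
  3: ids {10, 43} → ROUND(AVG(m.credits), 2)=1
  4: ids {6, 24, 28, 39} → ROUND(AVG(m.credits), 2)=3
  5: ids {33} → ROUND(AVG(m.credits), 2)=3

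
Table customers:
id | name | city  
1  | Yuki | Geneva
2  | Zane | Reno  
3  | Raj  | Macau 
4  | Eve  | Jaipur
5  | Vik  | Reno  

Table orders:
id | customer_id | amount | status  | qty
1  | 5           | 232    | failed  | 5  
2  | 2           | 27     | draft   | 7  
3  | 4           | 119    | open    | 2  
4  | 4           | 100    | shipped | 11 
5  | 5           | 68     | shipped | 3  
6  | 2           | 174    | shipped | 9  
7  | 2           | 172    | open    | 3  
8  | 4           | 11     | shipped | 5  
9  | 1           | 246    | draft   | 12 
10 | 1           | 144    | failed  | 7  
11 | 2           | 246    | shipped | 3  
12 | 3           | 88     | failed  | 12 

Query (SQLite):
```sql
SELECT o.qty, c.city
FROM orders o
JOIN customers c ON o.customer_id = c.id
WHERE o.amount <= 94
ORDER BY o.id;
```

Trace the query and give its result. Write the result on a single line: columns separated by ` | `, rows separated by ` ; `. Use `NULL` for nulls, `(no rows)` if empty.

7 | Reno ; 3 | Reno ; 5 | Jaipur ; 12 | Macau

Each orders row matches the customers row where customer_id = customers.id.
Then keep rows with o.amount <= 94.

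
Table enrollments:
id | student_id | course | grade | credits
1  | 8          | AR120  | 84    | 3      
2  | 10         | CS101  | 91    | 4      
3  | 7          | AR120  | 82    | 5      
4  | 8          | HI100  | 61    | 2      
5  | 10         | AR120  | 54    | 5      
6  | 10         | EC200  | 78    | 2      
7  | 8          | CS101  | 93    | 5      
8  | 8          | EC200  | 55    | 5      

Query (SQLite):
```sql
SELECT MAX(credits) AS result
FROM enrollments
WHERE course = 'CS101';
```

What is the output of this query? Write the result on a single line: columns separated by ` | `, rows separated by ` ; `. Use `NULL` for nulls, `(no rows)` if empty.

5

Rows where course='CS101' → credits values: [4, 5].
MAX of non-NULL values = 5.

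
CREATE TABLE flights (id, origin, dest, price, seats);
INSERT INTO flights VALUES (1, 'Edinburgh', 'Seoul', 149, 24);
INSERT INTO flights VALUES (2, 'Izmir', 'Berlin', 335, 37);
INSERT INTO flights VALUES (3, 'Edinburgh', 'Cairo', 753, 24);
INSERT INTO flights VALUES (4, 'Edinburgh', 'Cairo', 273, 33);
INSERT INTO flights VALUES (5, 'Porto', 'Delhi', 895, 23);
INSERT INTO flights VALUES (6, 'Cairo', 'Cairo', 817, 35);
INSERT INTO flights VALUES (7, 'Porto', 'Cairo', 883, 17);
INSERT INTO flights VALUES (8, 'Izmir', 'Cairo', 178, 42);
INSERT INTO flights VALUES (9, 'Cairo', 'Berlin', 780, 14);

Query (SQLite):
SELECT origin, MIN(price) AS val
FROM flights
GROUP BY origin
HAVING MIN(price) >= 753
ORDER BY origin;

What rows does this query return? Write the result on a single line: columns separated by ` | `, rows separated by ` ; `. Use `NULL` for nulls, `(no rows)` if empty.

Partition flights by origin; compute MIN(price) within each group.
HAVING: keep groups where MIN(price) >= 753.
  Cairo: ids {6, 9} → MIN(price)=780
  Edinburgh: ids {1, 3, 4} → MIN(price)=149
  Izmir: ids {2, 8} → MIN(price)=178
  Porto: ids {5, 7} → MIN(price)=883

Cairo | 780 ; Porto | 883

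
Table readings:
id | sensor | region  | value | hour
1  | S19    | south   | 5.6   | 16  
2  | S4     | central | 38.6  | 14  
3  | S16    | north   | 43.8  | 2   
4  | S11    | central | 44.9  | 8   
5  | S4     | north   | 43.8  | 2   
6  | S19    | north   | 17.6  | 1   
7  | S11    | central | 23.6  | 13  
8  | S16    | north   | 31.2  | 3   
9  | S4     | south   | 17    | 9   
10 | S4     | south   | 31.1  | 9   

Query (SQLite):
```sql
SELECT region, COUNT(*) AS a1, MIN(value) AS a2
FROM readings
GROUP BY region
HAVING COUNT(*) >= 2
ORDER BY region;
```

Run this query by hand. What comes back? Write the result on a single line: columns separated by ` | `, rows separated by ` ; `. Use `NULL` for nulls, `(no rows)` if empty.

central | 3 | 23.6 ; north | 4 | 17.6 ; south | 3 | 5.6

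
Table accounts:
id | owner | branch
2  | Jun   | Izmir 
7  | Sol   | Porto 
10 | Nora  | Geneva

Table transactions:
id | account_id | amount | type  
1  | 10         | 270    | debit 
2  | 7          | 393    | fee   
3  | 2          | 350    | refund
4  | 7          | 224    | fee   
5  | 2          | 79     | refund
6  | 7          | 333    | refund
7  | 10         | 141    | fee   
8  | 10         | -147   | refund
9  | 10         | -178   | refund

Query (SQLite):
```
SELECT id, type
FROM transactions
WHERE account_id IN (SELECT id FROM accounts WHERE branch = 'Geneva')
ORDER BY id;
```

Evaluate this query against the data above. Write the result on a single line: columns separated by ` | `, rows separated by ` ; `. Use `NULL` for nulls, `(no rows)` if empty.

1 | debit ; 7 | fee ; 8 | refund ; 9 | refund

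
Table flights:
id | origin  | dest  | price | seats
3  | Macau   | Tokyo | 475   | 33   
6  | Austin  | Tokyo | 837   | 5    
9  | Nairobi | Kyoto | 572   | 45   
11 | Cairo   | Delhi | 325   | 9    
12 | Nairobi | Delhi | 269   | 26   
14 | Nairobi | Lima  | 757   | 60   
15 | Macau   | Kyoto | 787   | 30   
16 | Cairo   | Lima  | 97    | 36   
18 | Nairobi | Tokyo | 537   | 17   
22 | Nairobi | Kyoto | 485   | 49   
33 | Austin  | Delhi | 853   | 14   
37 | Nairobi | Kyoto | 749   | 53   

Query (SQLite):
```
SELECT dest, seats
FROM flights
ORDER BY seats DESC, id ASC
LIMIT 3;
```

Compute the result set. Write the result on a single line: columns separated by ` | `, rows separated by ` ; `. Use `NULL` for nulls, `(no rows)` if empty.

Sort by seats desc, tiebreak id asc: (60, id=14), (53, id=37), (49, id=22), (45, id=9), (36, id=16), (33, id=3) …. Take first 3.

Lima | 60 ; Kyoto | 53 ; Kyoto | 49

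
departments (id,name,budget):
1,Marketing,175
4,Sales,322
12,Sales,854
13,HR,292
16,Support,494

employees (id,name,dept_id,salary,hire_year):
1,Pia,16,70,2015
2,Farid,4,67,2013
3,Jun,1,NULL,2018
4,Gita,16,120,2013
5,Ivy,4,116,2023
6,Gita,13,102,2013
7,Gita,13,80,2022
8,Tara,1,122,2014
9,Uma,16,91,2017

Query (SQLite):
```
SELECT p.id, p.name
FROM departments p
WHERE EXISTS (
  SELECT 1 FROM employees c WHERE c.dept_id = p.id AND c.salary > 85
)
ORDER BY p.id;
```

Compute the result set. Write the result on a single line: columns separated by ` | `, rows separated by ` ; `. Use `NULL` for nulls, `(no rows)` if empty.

1 | Marketing ; 4 | Sales ; 13 | HR ; 16 | Support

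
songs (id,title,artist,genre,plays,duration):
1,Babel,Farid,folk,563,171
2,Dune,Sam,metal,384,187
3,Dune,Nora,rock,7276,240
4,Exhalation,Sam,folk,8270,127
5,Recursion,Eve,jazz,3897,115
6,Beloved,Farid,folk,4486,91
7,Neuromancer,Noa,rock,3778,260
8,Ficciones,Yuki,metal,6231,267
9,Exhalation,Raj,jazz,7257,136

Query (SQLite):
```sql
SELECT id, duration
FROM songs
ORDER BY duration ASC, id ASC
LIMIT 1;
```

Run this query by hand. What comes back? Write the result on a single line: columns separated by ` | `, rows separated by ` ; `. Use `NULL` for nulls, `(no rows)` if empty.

Sort by duration asc, tiebreak id asc: (91, id=6), (115, id=5), (127, id=4), (136, id=9) …. Take first 1.

6 | 91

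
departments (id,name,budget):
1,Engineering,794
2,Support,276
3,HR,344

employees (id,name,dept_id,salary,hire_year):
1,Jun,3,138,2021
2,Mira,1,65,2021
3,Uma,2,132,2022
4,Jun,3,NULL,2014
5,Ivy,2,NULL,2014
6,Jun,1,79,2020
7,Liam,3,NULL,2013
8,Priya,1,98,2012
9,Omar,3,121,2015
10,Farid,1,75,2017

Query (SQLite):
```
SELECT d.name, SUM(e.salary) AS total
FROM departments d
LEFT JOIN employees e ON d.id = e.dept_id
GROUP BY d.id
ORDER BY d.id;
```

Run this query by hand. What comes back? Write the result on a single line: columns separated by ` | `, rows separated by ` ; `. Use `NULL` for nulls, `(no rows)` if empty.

Engineering | 317 ; Support | 132 ; HR | 259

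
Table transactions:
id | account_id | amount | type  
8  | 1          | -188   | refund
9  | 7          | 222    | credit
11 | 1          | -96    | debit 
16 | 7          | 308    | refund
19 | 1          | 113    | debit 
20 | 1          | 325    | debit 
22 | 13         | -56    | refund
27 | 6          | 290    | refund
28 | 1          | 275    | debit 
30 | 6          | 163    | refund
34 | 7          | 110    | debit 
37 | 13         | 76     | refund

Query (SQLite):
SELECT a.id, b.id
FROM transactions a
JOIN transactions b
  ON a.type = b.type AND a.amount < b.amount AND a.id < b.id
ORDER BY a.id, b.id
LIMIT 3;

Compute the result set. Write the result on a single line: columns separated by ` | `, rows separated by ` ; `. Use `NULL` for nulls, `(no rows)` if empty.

8 | 16 ; 8 | 22 ; 8 | 27

Pairs (a,b) with same type, a.amount < b.amount, a.id < b.id.
type groups: credit:{9} debit:{11,19,20,28,34} refund:{8,16,22,27,30,37}
Ordered by (a.id, b.id); first 3.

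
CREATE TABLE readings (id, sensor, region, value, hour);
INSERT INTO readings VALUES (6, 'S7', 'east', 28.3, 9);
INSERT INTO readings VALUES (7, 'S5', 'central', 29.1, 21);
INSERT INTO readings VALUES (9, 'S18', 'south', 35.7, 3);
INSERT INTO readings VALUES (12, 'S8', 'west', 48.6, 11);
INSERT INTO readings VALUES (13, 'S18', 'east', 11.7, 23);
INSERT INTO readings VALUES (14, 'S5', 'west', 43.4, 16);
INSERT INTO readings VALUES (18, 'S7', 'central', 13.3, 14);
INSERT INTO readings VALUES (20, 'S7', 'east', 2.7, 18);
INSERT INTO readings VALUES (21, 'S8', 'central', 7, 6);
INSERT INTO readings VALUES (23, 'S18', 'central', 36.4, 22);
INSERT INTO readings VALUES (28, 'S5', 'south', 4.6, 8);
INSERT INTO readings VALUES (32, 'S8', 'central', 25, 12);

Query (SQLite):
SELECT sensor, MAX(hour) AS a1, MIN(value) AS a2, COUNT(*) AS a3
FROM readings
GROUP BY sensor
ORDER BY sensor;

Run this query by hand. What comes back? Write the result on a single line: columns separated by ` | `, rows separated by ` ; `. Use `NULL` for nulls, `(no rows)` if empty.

S18 | 23 | 11.7 | 3 ; S5 | 21 | 4.6 | 3 ; S7 | 18 | 2.7 | 3 ; S8 | 12 | 7 | 3

Group readings by sensor.
Per group compute: MAX(hour), MIN(value), COUNT(*).
  S18: ids {9, 13, 23} → MAX(hour)=23, MIN(value)=11.7, COUNT(*)=3
  S5: ids {7, 14, 28} → MAX(hour)=21, MIN(value)=4.6, COUNT(*)=3
  S7: ids {6, 18, 20} → MAX(hour)=18, MIN(value)=2.7, COUNT(*)=3
  S8: ids {12, 21, 32} → MAX(hour)=12, MIN(value)=7, COUNT(*)=3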